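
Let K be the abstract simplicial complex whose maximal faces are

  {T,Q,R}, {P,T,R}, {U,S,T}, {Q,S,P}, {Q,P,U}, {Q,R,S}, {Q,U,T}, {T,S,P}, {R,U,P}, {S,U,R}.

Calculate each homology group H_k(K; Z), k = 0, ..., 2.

H_0 = Z,  H_1 = Z/2Z,  H_2 = 0.

Take the total order P < Q < R < S < T < U on the vertex set. Then K (dimension 2) consists of the simplices:

  0-simplices (6): P, Q, R, S, T, U
  1-simplices (15): PQ, PR, PS, PT, PU, QR, QS, QT, QU, RS, RT, RU, ST, SU, TU
  2-simplices (10): PQS, PQU, PRT, PRU, PST, QRS, QRT, QTU, RSU, STU

so the chain groups are C_0 ≅ Z^6, C_1 ≅ Z^15, C_2 ≅ Z^10.

The boundary map ∂_1: C_1 → C_0 is given by ∂[p,q] = [q] − [p].
The resulting 6×15 matrix has rank 5, and its Smith normal form has invariant factors (1,1,1,1,1).

The boundary map ∂_2: C_2 → C_1 sends each 2-simplex [p,q,r] to [q,r] − [p,r] + [p,q]. For instance
  ∂QRS = RS − QS + QR,
  ∂QRT = RT − QT + QR.
As a 15×10 matrix over Z this has rank 10, with invariant factors (1,1,1,1,1,1,1,1,1,2).

From H_k ≅ ker(∂_k) / im(∂_{k+1}) we obtain:

  H_0: rank C_0 − rank ∂_1 = 6 − 5 = 1, and the invariant factors of ∂_1 are all 1, so H_0 ≅ Z.
  H_1: rank ker ∂_1 − rank ∂_2 = (15 − 5) − 10 = 0, and ∂_2 has invariant factor 2 > 1, so H_1 ≅ Z/2Z.
  H_2: rank ker ∂_2 − rank ∂_3 = (10 − 10) − 0 = 0, and there is no ∂_3, so H_2 ≅ 0.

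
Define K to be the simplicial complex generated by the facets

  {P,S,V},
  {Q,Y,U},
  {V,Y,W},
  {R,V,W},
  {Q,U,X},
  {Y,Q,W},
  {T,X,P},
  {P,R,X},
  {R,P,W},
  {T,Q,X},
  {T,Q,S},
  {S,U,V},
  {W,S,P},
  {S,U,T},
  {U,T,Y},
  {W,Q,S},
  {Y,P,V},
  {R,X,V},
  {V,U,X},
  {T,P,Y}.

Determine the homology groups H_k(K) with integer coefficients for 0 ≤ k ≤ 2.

K has 10 vertices, 30 edges, 20 triangles.
rank ∂_0 = 0, rank ∂_1 = 9 ⇒ b_0 = 10 − 0 − 9 = 1; all invariant factors of ∂_1 are 1 so no torsion. So H_0 ≅ Z.
rank ∂_1 = 9, rank ∂_2 = 20 ⇒ b_1 = 30 − 9 − 20 = 1; ∂_2 has invariant factor(s) [2] giving torsion. So H_1 ≅ Z ⊕ Z/2Z.
rank ∂_2 = 20, rank ∂_3 = 0 ⇒ b_2 = 20 − 20 − 0 = 0. So H_2 ≅ 0.

H_0 = Z,  H_1 = Z ⊕ Z/2Z,  H_2 = 0.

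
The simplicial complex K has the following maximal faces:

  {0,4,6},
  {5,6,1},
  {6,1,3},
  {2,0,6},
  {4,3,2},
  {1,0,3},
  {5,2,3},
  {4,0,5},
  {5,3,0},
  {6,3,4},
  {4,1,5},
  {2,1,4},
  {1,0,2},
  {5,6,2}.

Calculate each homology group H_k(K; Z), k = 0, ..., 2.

H_0 ≅ Z,  H_1 ≅ Z^2,  H_2 ≅ Z.

Fix the vertex order 0 < 1 < 2 < 3 < 4 < 5 < 6 and write every simplex with vertices in increasing order. Then dim K = 2 and the simplices of K are:

  0-simplices (7): [0], [1], [2], [3], [4], [5], [6]
  1-simplices (21): [0,1], [0,2], [0,3], [0,4], [0,5], [0,6], [1,2], [1,3], [1,4], [1,5], [1,6], [2,3], [2,4], [2,5], [2,6], [3,4], [3,5], [3,6], [4,5], [4,6], [5,6]
  2-simplices (14): [0,1,2], [0,1,3], [0,2,6], [0,3,5], [0,4,5], [0,4,6], [1,2,4], [1,3,6], [1,4,5], [1,5,6], [2,3,4], [2,3,5], [2,5,6], [3,4,6]

so the chain groups are C_0 ≅ Z^7, C_1 ≅ Z^21, C_2 ≅ Z^14.

Boundary ∂_1: C_1 → C_0 is given by ∂[p,q] = [q] − [p]. For instance
  ∂[2,5] = [5] − [2].
This gives a 7×21 integer matrix of rank 6; reducing to Smith normal form yields diagonal entries (1,1,1,1,1,1).

Boundary ∂_2: C_2 → C_1 sends each 2-simplex [p,q,r] to [q,r] − [p,r] + [p,q]. For instance
  ∂[0,1,2] = [1,2] − [0,2] + [0,1],
  ∂[3,4,6] = [4,6] − [3,6] + [3,4].
The 21×14 boundary matrix has rank 13 and Smith normal form diag(1,1,1,1,1,1,1,1,1,1,1,1,1).

From H_k ≅ ker(∂_k) / im(∂_{k+1}) we obtain:

  H_0: rank C_0 − rank ∂_1 = 7 − 6 = 1, and the invariant factors of ∂_1 are all 1, so H_0 = Z.
  H_1: rank ker ∂_1 − rank ∂_2 = (21 − 6) − 13 = 2, and the invariant factors of ∂_2 are all 1, so H_1 = Z^2.
  H_2: rank ker ∂_2 − rank ∂_3 = (14 − 13) − 0 = 1, and there is no ∂_3, so H_2 = Z.

(K is a triangulation of the torus T^2.)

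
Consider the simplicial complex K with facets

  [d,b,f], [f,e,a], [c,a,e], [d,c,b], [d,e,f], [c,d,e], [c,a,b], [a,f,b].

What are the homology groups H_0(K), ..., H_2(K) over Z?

H_0 = Z,  H_1 = 0,  H_2 = Z.

Fix the vertex order a < b < c < d < e < f and write every simplex with vertices in increasing order. Then dim K = 2 and the simplices of K are:

  0-simplices (6): a, b, c, d, e, f
  1-simplices (12): ab, ac, ae, af, bc, bd, bf, cd, ce, de, df, ef
  2-simplices (8): abc, abf, ace, aef, bcd, bdf, cde, def

so the chain groups are C_0 ≅ Z^6, C_1 ≅ Z^12, C_2 ≅ Z^8.

Boundary ∂_1: C_1 → C_0 is given by ∂[p,q] = [q] − [p]. For instance
  ∂cd = d − c.
As a 6×12 matrix over Z this has rank 5, with invariant factors (1,1,1,1,1).

Boundary ∂_2: C_2 → C_1 maps a triangle to the signed sum of its edges. For instance
  ∂bcd = cd − bd + bc,
  ∂ace = ce − ae + ac.
The 12×8 boundary matrix has rank 7 and Smith normal form diag(1,1,1,1,1,1,1).

Now H_k = ker ∂_k / im ∂_{k+1}, so:

  H_0: rank C_0 − rank ∂_1 = 6 − 5 = 1, and the invariant factors of ∂_1 are all 1, so H_0 = Z.
  H_1: rank ker ∂_1 − rank ∂_2 = (12 − 5) − 7 = 0, and the invariant factors of ∂_2 are all 1, so H_1 = 0.
  H_2: rank ker ∂_2 − rank ∂_3 = (8 − 7) − 0 = 1, and there is no ∂_3, so H_2 = Z.

As a check, the Euler characteristic is 6 − 12 + 8 = 2, which agrees with 1 − 0 + 1 = 2.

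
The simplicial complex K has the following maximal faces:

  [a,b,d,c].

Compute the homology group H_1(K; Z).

H_1 = 0.

We work with the vertex ordering a < b < c < d. The simplices of K, each written with vertices in increasing order, are:

  0-simplices (4): a, b, c, d
  1-simplices (6): ab, ac, ad, bc, bd, cd
  2-simplices (4): abc, abd, acd, bcd
  3-simplices (1): abcd

Hence C_0 ≅ Z^4, C_1 ≅ Z^6, C_2 ≅ Z^4, C_3 ≅ Z^1.

The boundary map ∂_1: C_1 → C_0 is given by ∂[p,q] = [q] − [p]. For instance
  ∂bd = d − b.
The resulting 4×6 matrix has rank 3, and its Smith normal form has invariant factors (1,1,1).

The boundary map ∂_2: C_2 → C_1 sends each 2-simplex [p,q,r] to [q,r] − [p,r] + [p,q]. For instance
  ∂bcd = cd − bd + bc,
  ∂acd = cd − ad + ac.
As a 6×4 matrix over Z this has rank 3, with invariant factors (1,1,1).

Boundary ∂_3: C_3 → C_2 sends each 3-simplex σ to the alternating sum Σ_i (−1)^i (σ with its i-th vertex removed). For instance
  ∂abcd = bcd − acd + abd − abc.
The 4×1 boundary matrix has rank 1 and Smith normal form diag(1).

Computing H_k = (kernel of ∂_k) / (image of ∂_{k+1}):

  H_1: rank ker ∂_1 − rank ∂_2 = (6 − 3) − 3 = 0, and the invariant factors of ∂_2 are all 1, so H_1 ≅ 0.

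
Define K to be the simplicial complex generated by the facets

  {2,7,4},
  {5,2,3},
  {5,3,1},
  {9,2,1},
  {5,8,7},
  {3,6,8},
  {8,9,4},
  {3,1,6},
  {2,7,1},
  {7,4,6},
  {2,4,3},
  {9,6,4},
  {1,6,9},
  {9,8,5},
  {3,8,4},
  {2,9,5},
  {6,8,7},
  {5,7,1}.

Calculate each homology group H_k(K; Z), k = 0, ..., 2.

H_0 = Z,  H_1 = Z ⊕ Z/2,  H_2 = 0.

Fix the vertex order 1 < 2 < 3 < 4 < 5 < 6 < 7 < 8 < 9 and write every simplex with vertices in increasing order. Then dim K = 2 and the simplices of K are:

  0-simplices (9): [1], [2], [3], [4], [5], [6], [7], [8], [9]
  1-simplices (27): (27 of them)
  2-simplices (18): [1,2,7], [1,2,9], [1,3,5], [1,3,6], [1,5,7], [1,6,9], [2,3,4], [2,3,5], [2,4,7], [2,5,9], [3,4,8], [3,6,8], [4,6,7], [4,6,9], [4,8,9], [5,7,8], [5,8,9], [6,7,8]

giving chain groups C_0 ≅ Z^9, C_1 ≅ Z^27, C_2 ≅ Z^18.

∂_1: C_1 → C_0 maps an edge to its endpoints' difference, ∂[p,q] = q − p.
As a 9×27 matrix over Z this has rank 8, with invariant factors (1,1,1,1,1,1,1,1).

∂_2: C_2 → C_1 sends each 2-simplex [p,q,r] to [q,r] − [p,r] + [p,q]. For instance
  ∂[1,6,9] = [6,9] − [1,9] + [1,6],
  ∂[4,8,9] = [8,9] − [4,9] + [4,8].
As a 27×18 matrix over Z this has rank 18, with invariant factors (1,1,1,1,1,1,1,1,1,1,1,1,1,1,1,1,1,2).

From H_k ≅ ker(∂_k) / im(∂_{k+1}) we obtain:

  H_0: rank C_0 − rank ∂_1 = 9 − 8 = 1, and the invariant factors of ∂_1 are all 1, so H_0 = Z.
  H_1: rank ker ∂_1 − rank ∂_2 = (27 − 8) − 18 = 1, and ∂_2 has invariant factor 2 > 1, so H_1 = Z ⊕ Z/2.
  H_2: rank ker ∂_2 − rank ∂_3 = (18 − 18) − 0 = 0, and there is no ∂_3, so H_2 = 0.

(K is a triangulation of the Klein bottle.)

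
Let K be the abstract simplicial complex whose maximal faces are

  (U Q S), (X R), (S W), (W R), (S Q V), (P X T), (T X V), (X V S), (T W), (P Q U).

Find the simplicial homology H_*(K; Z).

H_0 = Z,  H_1 = Z^3,  H_2 = 0.

We work with the vertex ordering P < Q < R < S < T < U < V < W < X. The simplices of K, each written with vertices in increasing order, are:

  0-simplices (9): P, Q, R, S, T, U, V, W, X
  1-simplices (17): PQ, PT, PU, PX, QS, QU, QV, RW, RX, SU, SV, SW, SX, TV, TW, TX, VX
  2-simplices (6): PQU, PTX, QSU, QSV, SVX, TVX

giving chain groups C_0 ≅ Z^9, C_1 ≅ Z^17, C_2 ≅ Z^6.

The boundary map ∂_1: C_1 → C_0 is given by ∂[p,q] = [q] − [p]. For instance
  ∂SV = V − S.
This gives a 9×17 integer matrix of rank 8; reducing to Smith normal form yields diagonal entries (1,1,1,1,1,1,1,1).

The boundary map ∂_2: C_2 → C_1 acts by ∂[p,q,r] = [q,r] − [p,r] + [p,q]. For instance
  ∂TVX = VX − TX + TV,
  ∂QSU = SU − QU + QS.
This gives a 17×6 integer matrix of rank 6; reducing to Smith normal form yields diagonal entries (1,1,1,1,1,1).

Computing H_k = (kernel of ∂_k) / (image of ∂_{k+1}):

  H_0: rank C_0 − rank ∂_1 = 9 − 8 = 1, and the invariant factors of ∂_1 are all 1, so H_0 = Z.
  H_1: rank ker ∂_1 − rank ∂_2 = (17 − 8) − 6 = 3, and the invariant factors of ∂_2 are all 1, so H_1 = Z^3.
  H_2: rank ker ∂_2 − rank ∂_3 = (6 − 6) − 0 = 0, and there is no ∂_3, so H_2 = 0.

As a check, the Euler characteristic is 9 − 17 + 6 = -2, which agrees with 1 − 3 + 0 = -2.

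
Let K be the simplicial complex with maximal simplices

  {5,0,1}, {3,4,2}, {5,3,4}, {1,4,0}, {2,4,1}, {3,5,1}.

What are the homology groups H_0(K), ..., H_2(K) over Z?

We work with the vertex ordering 0 < 1 < 2 < 3 < 4 < 5. The simplices of K, each written with vertices in increasing order, are:

  0-simplices (6): [0], [1], [2], [3], [4], [5]
  1-simplices (12): [0,1], [0,4], [0,5], [1,2], [1,3], [1,4], [1,5], [2,3], [2,4], [3,4], [3,5], [4,5]
  2-simplices (6): [0,1,4], [0,1,5], [1,2,4], [1,3,5], [2,3,4], [3,4,5]

giving chain groups C_0 ≅ Z^6, C_1 ≅ Z^12, C_2 ≅ Z^6.

The boundary map ∂_1: C_1 → C_0 is given by ∂[p,q] = [q] − [p]. For instance
  ∂[0,4] = [4] − [0].
This gives a 6×12 integer matrix of rank 5; reducing to Smith normal form yields diagonal entries (1,1,1,1,1).

The boundary map ∂_2: C_2 → C_1 sends each 2-simplex [p,q,r] to [q,r] − [p,r] + [p,q]. For instance
  ∂[1,2,4] = [2,4] − [1,4] + [1,2],
  ∂[0,1,4] = [1,4] − [0,4] + [0,1].
The resulting 12×6 matrix has rank 6, and its Smith normal form has invariant factors (1,1,1,1,1,1).

Reading off H_k = ker ∂_k / im ∂_{k+1}:

  H_0: rank C_0 − rank ∂_1 = 6 − 5 = 1, and the invariant factors of ∂_1 are all 1, so H_0 ≅ Z.
  H_1: rank ker ∂_1 − rank ∂_2 = (12 − 5) − 6 = 1, and the invariant factors of ∂_2 are all 1, so H_1 ≅ Z.
  H_2: rank ker ∂_2 − rank ∂_3 = (6 − 6) − 0 = 0, and there is no ∂_3, so H_2 ≅ 0.

H_0 ≅ Z,  H_1 ≅ Z,  H_2 = 0.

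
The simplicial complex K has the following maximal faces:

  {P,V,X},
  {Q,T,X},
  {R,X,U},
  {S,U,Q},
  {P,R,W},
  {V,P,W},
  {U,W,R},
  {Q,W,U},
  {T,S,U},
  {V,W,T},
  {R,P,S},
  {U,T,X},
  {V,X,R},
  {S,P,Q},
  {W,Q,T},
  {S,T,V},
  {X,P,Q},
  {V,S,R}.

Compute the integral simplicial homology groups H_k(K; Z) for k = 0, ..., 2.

H_0 = Z,  H_1 = Z ⊕ Z/2Z,  H_2 = 0.

Order the vertices as P < Q < R < S < T < U < V < W < X. Listing each simplex with vertices in this order, K has dimension 2 with simplices:

  0-simplices (9): P, Q, R, S, T, U, V, W, X
  1-simplices (27): PQ, PR, PS, PV, PW, PX, QS, QT, QU, QW, QX, RS, RU, RV, RW, RX, ST, SU, SV, TU, TV, TW, TX, UW, UX, VW, VX
  2-simplices (18): PQS, PQX, PRS, PRW, PVW, PVX, QSU, QTW, QTX, QUW, RSV, RUW, RUX, RVX, STU, STV, TUX, TVW

so the chain groups are C_0 ≅ Z^9, C_1 ≅ Z^27, C_2 ≅ Z^18.

∂_1: C_1 → C_0 is given by ∂[p,q] = [q] − [p].
This gives a 9×27 integer matrix of rank 8; reducing to Smith normal form yields diagonal entries (1,1,1,1,1,1,1,1).

∂_2: C_2 → C_1 sends each 2-simplex [p,q,r] to [q,r] − [p,r] + [p,q]. For instance
  ∂PQX = QX − PX + PQ,
  ∂STV = TV − SV + ST.
The 27×18 boundary matrix has rank 18 and Smith normal form diag(1,1,1,1,1,1,1,1,1,1,1,1,1,1,1,1,1,2).

From H_k ≅ ker(∂_k) / im(∂_{k+1}) we obtain:

  H_0: rank C_0 − rank ∂_1 = 9 − 8 = 1, and the invariant factors of ∂_1 are all 1, so H_0 = Z.
  H_1: rank ker ∂_1 − rank ∂_2 = (27 − 8) − 18 = 1, and ∂_2 has invariant factor 2 > 1, so H_1 = Z ⊕ Z/2Z.
  H_2: rank ker ∂_2 − rank ∂_3 = (18 − 18) − 0 = 0, and there is no ∂_3, so H_2 = 0.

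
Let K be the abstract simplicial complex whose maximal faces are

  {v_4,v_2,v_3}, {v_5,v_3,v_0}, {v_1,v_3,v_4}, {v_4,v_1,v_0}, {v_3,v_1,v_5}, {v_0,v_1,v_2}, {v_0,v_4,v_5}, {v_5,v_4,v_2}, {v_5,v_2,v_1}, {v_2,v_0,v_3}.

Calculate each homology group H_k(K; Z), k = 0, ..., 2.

H_0 = Z,  H_1 = Z/2,  H_2 = 0.

Fix the vertex order v_0 < v_1 < v_2 < v_3 < v_4 < v_5 and write every simplex with vertices in increasing order. Then dim K = 2 and the simplices of K are:

  0-simplices (6): [v_0], [v_1], [v_2], [v_3], [v_4], [v_5]
  1-simplices (15): (15 of them)
  2-simplices (10): [v_0,v_1,v_2], [v_0,v_1,v_4], [v_0,v_2,v_3], [v_0,v_3,v_5], [v_0,v_4,v_5], [v_1,v_2,v_5], [v_1,v_3,v_4], [v_1,v_3,v_5], [v_2,v_3,v_4], [v_2,v_4,v_5]

Hence C_0 ≅ Z^6, C_1 ≅ Z^15, C_2 ≅ Z^10.

Boundary ∂_1: C_1 → C_0 is given by ∂[p,q] = [q] − [p]. For instance
  ∂[v_1,v_2] = [v_2] − [v_1].
This gives a 6×15 integer matrix of rank 5; reducing to Smith normal form yields diagonal entries (1,1,1,1,1).

The boundary map ∂_2: C_2 → C_1 maps a triangle to the signed sum of its edges. For instance
  ∂[v_0,v_4,v_5] = [v_4,v_5] − [v_0,v_5] + [v_0,v_4],
  ∂[v_0,v_2,v_3] = [v_2,v_3] − [v_0,v_3] + [v_0,v_2].
The resulting 15×10 matrix has rank 10, and its Smith normal form has invariant factors (1,1,1,1,1,1,1,1,1,2).

From H_k ≅ ker(∂_k) / im(∂_{k+1}) we obtain:

  H_0: rank C_0 − rank ∂_1 = 6 − 5 = 1, and the invariant factors of ∂_1 are all 1, so H_0 ≅ Z.
  H_1: rank ker ∂_1 − rank ∂_2 = (15 − 5) − 10 = 0, and ∂_2 has invariant factor 2 > 1, so H_1 ≅ Z/2.
  H_2: rank ker ∂_2 − rank ∂_3 = (10 − 10) − 0 = 0, and there is no ∂_3, so H_2 ≅ 0.

As a check, the Euler characteristic is 6 − 15 + 10 = 1, which agrees with 1 − 0 + 0 = 1.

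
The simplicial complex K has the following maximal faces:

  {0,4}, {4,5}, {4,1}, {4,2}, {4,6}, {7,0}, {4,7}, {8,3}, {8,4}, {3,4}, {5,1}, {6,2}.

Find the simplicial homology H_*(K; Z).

H_0 = Z,  H_1 = Z^4.

Order the vertices as 0 < 1 < 2 < 3 < 4 < 5 < 6 < 7 < 8. Listing each simplex with vertices in this order, K has dimension 1 with simplices:

  0-simplices (9): [0], [1], [2], [3], [4], [5], [6], [7], [8]
  1-simplices (12): [0,4], [0,7], [1,4], [1,5], [2,4], [2,6], [3,4], [3,8], [4,5], [4,6], [4,7], [4,8]

giving chain groups C_0 ≅ Z^9, C_1 ≅ Z^12.

The boundary map ∂_1: C_1 → C_0 maps an edge to its endpoints' difference, ∂[p,q] = q − p.
The 9×12 boundary matrix has rank 8 and Smith normal form diag(1,1,1,1,1,1,1,1).

Now H_k = ker ∂_k / im ∂_{k+1}, so:

  H_0: rank C_0 − rank ∂_1 = 9 − 8 = 1, and the invariant factors of ∂_1 are all 1, so H_0 = Z.
  H_1: rank ker ∂_1 − rank ∂_2 = (12 − 8) − 0 = 4, and there is no ∂_2, so H_1 = Z^4.

As a check, the Euler characteristic is 9 − 12 = -3, which agrees with 1 − 4 = -3.
(K is a triangulation of a wedge of 4 circles.)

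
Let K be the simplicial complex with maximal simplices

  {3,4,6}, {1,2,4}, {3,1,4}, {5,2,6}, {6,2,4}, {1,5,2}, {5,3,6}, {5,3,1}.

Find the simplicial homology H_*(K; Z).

H_0 = Z,  H_1 = 0,  H_2 = Z.

We work with the vertex ordering 1 < 2 < 3 < 4 < 5 < 6. The simplices of K, each written with vertices in increasing order, are:

  0-simplices (6): [1], [2], [3], [4], [5], [6]
  1-simplices (12): [1,2], [1,3], [1,4], [1,5], [2,4], [2,5], [2,6], [3,4], [3,5], [3,6], [4,6], [5,6]
  2-simplices (8): [1,2,4], [1,2,5], [1,3,4], [1,3,5], [2,4,6], [2,5,6], [3,4,6], [3,5,6]

giving chain groups C_0 ≅ Z^6, C_1 ≅ Z^12, C_2 ≅ Z^8.

Boundary ∂_1: C_1 → C_0 is given by ∂[p,q] = [q] − [p]. For instance
  ∂[2,4] = [4] − [2].
The resulting 6×12 matrix has rank 5, and its Smith normal form has invariant factors (1,1,1,1,1).

The boundary map ∂_2: C_2 → C_1 acts by ∂[p,q,r] = [q,r] − [p,r] + [p,q]. For instance
  ∂[1,3,5] = [3,5] − [1,5] + [1,3],
  ∂[1,3,4] = [3,4] − [1,4] + [1,3].
As a 12×8 matrix over Z this has rank 7, with invariant factors (1,1,1,1,1,1,1).

Computing H_k = (kernel of ∂_k) / (image of ∂_{k+1}):

  H_0: rank C_0 − rank ∂_1 = 6 − 5 = 1, and the invariant factors of ∂_1 are all 1, so H_0 = Z.
  H_1: rank ker ∂_1 − rank ∂_2 = (12 − 5) − 7 = 0, and the invariant factors of ∂_2 are all 1, so H_1 = 0.
  H_2: rank ker ∂_2 − rank ∂_3 = (8 − 7) − 0 = 1, and there is no ∂_3, so H_2 = Z.

As a check, the Euler characteristic is 6 − 12 + 8 = 2, which agrees with 1 − 0 + 1 = 2.
(K is a triangulation of the 2-sphere S^2.)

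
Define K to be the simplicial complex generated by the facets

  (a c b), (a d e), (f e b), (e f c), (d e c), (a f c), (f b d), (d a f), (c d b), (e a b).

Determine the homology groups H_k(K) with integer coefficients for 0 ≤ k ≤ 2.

H_0 ≅ Z,  H_1 ≅ Z/2Z,  H_2 = 0.

Fix the vertex order a < b < c < d < e < f and write every simplex with vertices in increasing order. Then dim K = 2 and the simplices of K are:

  0-simplices (6): a, b, c, d, e, f
  1-simplices (15): ab, ac, ad, ae, af, bc, bd, be, bf, cd, ce, cf, de, df, ef
  2-simplices (10): abc, abe, acf, ade, adf, bcd, bdf, bef, cde, cef

Hence C_0 ≅ Z^6, C_1 ≅ Z^15, C_2 ≅ Z^10.

∂_1: C_1 → C_0 is given by ∂[p,q] = [q] − [p]. For instance
  ∂bf = f − b.
As a 6×15 matrix over Z this has rank 5, with invariant factors (1,1,1,1,1).

∂_2: C_2 → C_1 acts by ∂[p,q,r] = [q,r] − [p,r] + [p,q]. For instance
  ∂cef = ef − cf + ce,
  ∂ade = de − ae + ad.
The resulting 15×10 matrix has rank 10, and its Smith normal form has invariant factors (1,1,1,1,1,1,1,1,1,2).

Now H_k = ker ∂_k / im ∂_{k+1}, so:

  H_0: rank C_0 − rank ∂_1 = 6 − 5 = 1, and the invariant factors of ∂_1 are all 1, so H_0 ≅ Z.
  H_1: rank ker ∂_1 − rank ∂_2 = (15 − 5) − 10 = 0, and ∂_2 has invariant factor 2 > 1, so H_1 ≅ Z/2Z.
  H_2: rank ker ∂_2 − rank ∂_3 = (10 − 10) − 0 = 0, and there is no ∂_3, so H_2 ≅ 0.

As a check, the Euler characteristic is 6 − 15 + 10 = 1, which agrees with 1 − 0 + 0 = 1.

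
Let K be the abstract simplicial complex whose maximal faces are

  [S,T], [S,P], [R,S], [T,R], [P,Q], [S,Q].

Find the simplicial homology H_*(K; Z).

Fix the vertex order P < Q < R < S < T and write every simplex with vertices in increasing order. Then dim K = 1 and the simplices of K are:

  0-simplices (5): P, Q, R, S, T
  1-simplices (6): PQ, PS, QS, RS, RT, ST

Hence C_0 ≅ Z^5, C_1 ≅ Z^6.

Boundary ∂_1: C_1 → C_0 maps an edge to its endpoints' difference, ∂[p,q] = q − p. For instance
  ∂PS = S − P.
This gives a 5×6 integer matrix of rank 4; reducing to Smith normal form yields diagonal entries (1,1,1,1).

From H_k ≅ ker(∂_k) / im(∂_{k+1}) we obtain:

  H_0: rank C_0 − rank ∂_1 = 5 − 4 = 1, and the invariant factors of ∂_1 are all 1, so H_0 ≅ Z.
  H_1: rank ker ∂_1 − rank ∂_2 = (6 − 4) − 0 = 2, and there is no ∂_2, so H_1 ≅ Z^2.

H_0 ≅ Z,  H_1 ≅ Z^2.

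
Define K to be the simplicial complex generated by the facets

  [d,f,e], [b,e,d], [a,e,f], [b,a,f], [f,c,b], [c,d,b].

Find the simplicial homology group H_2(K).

Take the total order a < b < c < d < e < f on the vertex set. Then K (dimension 2) consists of the simplices:

  0-simplices (6): a, b, c, d, e, f
  1-simplices (12): ab, ae, af, bc, bd, be, bf, cd, cf, de, df, ef
  2-simplices (6): abf, aef, bcd, bcf, bde, def

so the chain groups are C_0 ≅ Z^6, C_1 ≅ Z^12, C_2 ≅ Z^6.

∂_1: C_1 → C_0 is given by ∂[p,q] = [q] − [p].
As a 6×12 matrix over Z this has rank 5, with invariant factors (1,1,1,1,1).

Boundary ∂_2: C_2 → C_1 acts by ∂[p,q,r] = [q,r] − [p,r] + [p,q]. For instance
  ∂aef = ef − af + ae,
  ∂abf = bf − af + ab.
The 12×6 boundary matrix has rank 6 and Smith normal form diag(1,1,1,1,1,1).

Now H_k = ker ∂_k / im ∂_{k+1}, so:

  H_2: rank ker ∂_2 − rank ∂_3 = (6 − 6) − 0 = 0, and there is no ∂_3, so H_2 ≅ 0.

H_2 = 0.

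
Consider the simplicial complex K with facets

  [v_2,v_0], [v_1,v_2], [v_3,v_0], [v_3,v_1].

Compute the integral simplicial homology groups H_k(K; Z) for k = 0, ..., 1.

Fix the vertex order v_0 < v_1 < v_2 < v_3 and write every simplex with vertices in increasing order. Then dim K = 1 and the simplices of K are:

  0-simplices (4): [v_0], [v_1], [v_2], [v_3]
  1-simplices (4): [v_0,v_2], [v_0,v_3], [v_1,v_2], [v_1,v_3]

Hence C_0 ≅ Z^4, C_1 ≅ Z^4.

∂_1: C_1 → C_0 is given by ∂[p,q] = [q] − [p]. For instance
  ∂[v_0,v_2] = [v_2] − [v_0].
As a 4×4 matrix over Z this has rank 3, with invariant factors (1,1,1).

Reading off H_k = ker ∂_k / im ∂_{k+1}:

  H_0: rank C_0 − rank ∂_1 = 4 − 3 = 1, and the invariant factors of ∂_1 are all 1, so H_0 = Z.
  H_1: rank ker ∂_1 − rank ∂_2 = (4 − 3) − 0 = 1, and there is no ∂_2, so H_1 = Z.

H_0 = Z,  H_1 = Z.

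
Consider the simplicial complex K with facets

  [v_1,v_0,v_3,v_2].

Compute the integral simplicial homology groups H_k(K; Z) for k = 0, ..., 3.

Fix the vertex order v_0 < v_1 < v_2 < v_3 and write every simplex with vertices in increasing order. Then dim K = 3 and the simplices of K are:

  0-simplices (4): [v_0], [v_1], [v_2], [v_3]
  1-simplices (6): [v_0,v_1], [v_0,v_2], [v_0,v_3], [v_1,v_2], [v_1,v_3], [v_2,v_3]
  2-simplices (4): [v_0,v_1,v_2], [v_0,v_1,v_3], [v_0,v_2,v_3], [v_1,v_2,v_3]
  3-simplices (1): [v_0,v_1,v_2,v_3]

so the chain groups are C_0 ≅ Z^4, C_1 ≅ Z^6, C_2 ≅ Z^4, C_3 ≅ Z^1.

The boundary map ∂_1: C_1 → C_0 maps an edge to its endpoints' difference, ∂[p,q] = q − p.
As a 4×6 matrix over Z this has rank 3, with invariant factors (1,1,1).

Boundary ∂_2: C_2 → C_1 maps a triangle to the signed sum of its edges. For instance
  ∂[v_0,v_1,v_2] = [v_1,v_2] − [v_0,v_2] + [v_0,v_1],
  ∂[v_0,v_2,v_3] = [v_2,v_3] − [v_0,v_3] + [v_0,v_2].
As a 6×4 matrix over Z this has rank 3, with invariant factors (1,1,1).

The boundary map ∂_3: C_3 → C_2 sends each 3-simplex σ to the alternating sum Σ_i (−1)^i (σ with its i-th vertex removed). For instance
  ∂[v_0,v_1,v_2,v_3] = [v_1,v_2,v_3] − [v_0,v_2,v_3] + [v_0,v_1,v_3] − [v_0,v_1,v_2].
The 4×1 boundary matrix has rank 1 and Smith normal form diag(1).

From H_k ≅ ker(∂_k) / im(∂_{k+1}) we obtain:

  H_0: rank C_0 − rank ∂_1 = 4 − 3 = 1, and the invariant factors of ∂_1 are all 1, so H_0 ≅ Z.
  H_1: rank ker ∂_1 − rank ∂_2 = (6 − 3) − 3 = 0, and the invariant factors of ∂_2 are all 1, so H_1 ≅ 0.
  H_2: rank ker ∂_2 − rank ∂_3 = (4 − 3) − 1 = 0, and the invariant factors of ∂_3 are all 1, so H_2 ≅ 0.
  H_3: rank ker ∂_3 − rank ∂_4 = (1 − 1) − 0 = 0, and there is no ∂_4, so H_3 ≅ 0.

H_0 ≅ Z,  H_1 = 0,  H_2 = 0,  H_3 = 0.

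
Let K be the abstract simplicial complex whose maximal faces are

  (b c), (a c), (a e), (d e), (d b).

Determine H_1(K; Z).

H_1 = Z.

We work with the vertex ordering a < b < c < d < e. The simplices of K, each written with vertices in increasing order, are:

  0-simplices (5): a, b, c, d, e
  1-simplices (5): ac, ae, bc, bd, de

giving chain groups C_0 ≅ Z^5, C_1 ≅ Z^5.

∂_1: C_1 → C_0 maps an edge to its endpoints' difference, ∂[p,q] = q − p.
The resulting 5×5 matrix has rank 4, and its Smith normal form has invariant factors (1,1,1,1).

Reading off H_k = ker ∂_k / im ∂_{k+1}:

  H_1: rank ker ∂_1 − rank ∂_2 = (5 − 4) − 0 = 1, and there is no ∂_2, so H_1 ≅ Z.

(K is a triangulation of the circle S^1.)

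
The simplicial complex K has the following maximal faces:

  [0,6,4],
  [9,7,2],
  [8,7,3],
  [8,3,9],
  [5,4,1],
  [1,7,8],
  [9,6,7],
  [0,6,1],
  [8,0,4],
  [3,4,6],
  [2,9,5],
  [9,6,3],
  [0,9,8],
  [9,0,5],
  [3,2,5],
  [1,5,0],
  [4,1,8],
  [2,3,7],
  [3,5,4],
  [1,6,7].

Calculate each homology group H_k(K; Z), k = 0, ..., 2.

K has 10 vertices, 30 edges, 20 triangles.
rank ∂_0 = 0, rank ∂_1 = 9 ⇒ b_0 = 10 − 0 − 9 = 1; all invariant factors of ∂_1 are 1 so no torsion. So H_0 ≅ Z.
rank ∂_1 = 9, rank ∂_2 = 20 ⇒ b_1 = 30 − 9 − 20 = 1; ∂_2 has invariant factor(s) [2] giving torsion. So H_1 ≅ Z ⊕ Z/2.
rank ∂_2 = 20, rank ∂_3 = 0 ⇒ b_2 = 20 − 20 − 0 = 0. So H_2 ≅ 0.

H_0 ≅ Z,  H_1 ≅ Z ⊕ Z/2,  H_2 = 0.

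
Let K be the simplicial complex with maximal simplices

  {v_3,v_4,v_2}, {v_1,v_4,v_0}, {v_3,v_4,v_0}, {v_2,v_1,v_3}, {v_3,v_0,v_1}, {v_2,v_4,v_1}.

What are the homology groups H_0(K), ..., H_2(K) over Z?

H_0 ≅ Z,  H_1 = 0,  H_2 ≅ Z.

Take the total order v_0 < v_1 < v_2 < v_3 < v_4 on the vertex set. Then K (dimension 2) consists of the simplices:

  0-simplices (5): [v_0], [v_1], [v_2], [v_3], [v_4]
  1-simplices (9): [v_0,v_1], [v_0,v_3], [v_0,v_4], [v_1,v_2], [v_1,v_3], [v_1,v_4], [v_2,v_3], [v_2,v_4], [v_3,v_4]
  2-simplices (6): [v_0,v_1,v_3], [v_0,v_1,v_4], [v_0,v_3,v_4], [v_1,v_2,v_3], [v_1,v_2,v_4], [v_2,v_3,v_4]

giving chain groups C_0 ≅ Z^5, C_1 ≅ Z^9, C_2 ≅ Z^6.

∂_1: C_1 → C_0 sends each edge [p,q] (with p < q) to q − p. For instance
  ∂[v_2,v_4] = [v_4] − [v_2].
The 5×9 boundary matrix has rank 4 and Smith normal form diag(1,1,1,1).

The boundary map ∂_2: C_2 → C_1 acts by ∂[p,q,r] = [q,r] − [p,r] + [p,q]. For instance
  ∂[v_1,v_2,v_4] = [v_2,v_4] − [v_1,v_4] + [v_1,v_2],
  ∂[v_0,v_1,v_3] = [v_1,v_3] − [v_0,v_3] + [v_0,v_1].
The resulting 9×6 matrix has rank 5, and its Smith normal form has invariant factors (1,1,1,1,1).

Now H_k = ker ∂_k / im ∂_{k+1}, so:

  H_0: rank C_0 − rank ∂_1 = 5 − 4 = 1, and the invariant factors of ∂_1 are all 1, so H_0 ≅ Z.
  H_1: rank ker ∂_1 − rank ∂_2 = (9 − 4) − 5 = 0, and the invariant factors of ∂_2 are all 1, so H_1 ≅ 0.
  H_2: rank ker ∂_2 − rank ∂_3 = (6 − 5) − 0 = 1, and there is no ∂_3, so H_2 ≅ Z.

(K is a triangulation of the 2-sphere S^2.)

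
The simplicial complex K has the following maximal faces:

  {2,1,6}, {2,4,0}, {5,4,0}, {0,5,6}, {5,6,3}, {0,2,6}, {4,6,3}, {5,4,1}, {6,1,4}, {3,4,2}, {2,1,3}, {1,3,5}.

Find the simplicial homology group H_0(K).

Take the total order 0 < 1 < 2 < 3 < 4 < 5 < 6 on the vertex set. Then K (dimension 2) consists of the simplices:

  0-simplices (7): [0], [1], [2], [3], [4], [5], [6]
  1-simplices (18): [0,2], [0,4], [0,5], [0,6], [1,2], [1,3], [1,4], [1,5], [1,6], [2,3], [2,4], [2,6], [3,4], [3,5], [3,6], [4,5], [4,6], [5,6]
  2-simplices (12): [0,2,4], [0,2,6], [0,4,5], [0,5,6], [1,2,3], [1,2,6], [1,3,5], [1,4,5], [1,4,6], [2,3,4], [3,4,6], [3,5,6]

giving chain groups C_0 ≅ Z^7, C_1 ≅ Z^18, C_2 ≅ Z^12.

The boundary map ∂_1: C_1 → C_0 is given by ∂[p,q] = [q] − [p].
The resulting 7×18 matrix has rank 6, and its Smith normal form has invariant factors (1,1,1,1,1,1).

∂_2: C_2 → C_1 acts by ∂[p,q,r] = [q,r] − [p,r] + [p,q]. For instance
  ∂[1,2,3] = [2,3] − [1,3] + [1,2],
  ∂[0,2,6] = [2,6] − [0,6] + [0,2].
As a 18×12 matrix over Z this has rank 12, with invariant factors (1,1,1,1,1,1,1,1,1,1,1,2).

Now H_k = ker ∂_k / im ∂_{k+1}, so:

  H_0: rank C_0 − rank ∂_1 = 7 − 6 = 1, and the invariant factors of ∂_1 are all 1, so H_0 = Z.

H_0 ≅ Z.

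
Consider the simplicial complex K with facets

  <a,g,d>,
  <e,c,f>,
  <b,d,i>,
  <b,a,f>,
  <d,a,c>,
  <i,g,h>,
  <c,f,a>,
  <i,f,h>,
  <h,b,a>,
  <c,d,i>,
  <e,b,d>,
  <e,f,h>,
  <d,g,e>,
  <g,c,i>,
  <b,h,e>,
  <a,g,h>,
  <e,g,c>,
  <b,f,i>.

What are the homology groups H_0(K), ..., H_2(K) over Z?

K has 9 vertices, 27 edges, 18 triangles.
rank ∂_0 = 0, rank ∂_1 = 8 ⇒ b_0 = 9 − 0 − 8 = 1; all invariant factors of ∂_1 are 1 so no torsion. So H_0 ≅ Z.
rank ∂_1 = 8, rank ∂_2 = 18 ⇒ b_1 = 27 − 8 − 18 = 1; ∂_2 has invariant factor(s) [2] giving torsion. So H_1 ≅ Z ⊕ Z/2Z.
rank ∂_2 = 18, rank ∂_3 = 0 ⇒ b_2 = 18 − 18 − 0 = 0. So H_2 ≅ 0.

H_0 = Z,  H_1 = Z ⊕ Z/2Z,  H_2 = 0.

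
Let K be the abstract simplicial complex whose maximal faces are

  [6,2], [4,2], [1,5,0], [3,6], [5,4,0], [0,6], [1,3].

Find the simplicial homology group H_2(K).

H_2 = 0.

Order the vertices as 0 < 1 < 2 < 3 < 4 < 5 < 6. Listing each simplex with vertices in this order, K has dimension 2 with simplices:

  0-simplices (7): [0], [1], [2], [3], [4], [5], [6]
  1-simplices (10): [0,1], [0,4], [0,5], [0,6], [1,3], [1,5], [2,4], [2,6], [3,6], [4,5]
  2-simplices (2): [0,1,5], [0,4,5]

Hence C_0 ≅ Z^7, C_1 ≅ Z^10, C_2 ≅ Z^2.

∂_1: C_1 → C_0 sends each edge [p,q] (with p < q) to q − p.
The resulting 7×10 matrix has rank 6, and its Smith normal form has invariant factors (1,1,1,1,1,1).

The boundary map ∂_2: C_2 → C_1 maps a triangle to the signed sum of its edges. For instance
  ∂[0,1,5] = [1,5] − [0,5] + [0,1],
  ∂[0,4,5] = [4,5] − [0,5] + [0,4].
This gives a 10×2 integer matrix of rank 2; reducing to Smith normal form yields diagonal entries (1,1).

Now H_k = ker ∂_k / im ∂_{k+1}, so:

  H_2: rank ker ∂_2 − rank ∂_3 = (2 − 2) − 0 = 0, and there is no ∂_3, so H_2 = 0.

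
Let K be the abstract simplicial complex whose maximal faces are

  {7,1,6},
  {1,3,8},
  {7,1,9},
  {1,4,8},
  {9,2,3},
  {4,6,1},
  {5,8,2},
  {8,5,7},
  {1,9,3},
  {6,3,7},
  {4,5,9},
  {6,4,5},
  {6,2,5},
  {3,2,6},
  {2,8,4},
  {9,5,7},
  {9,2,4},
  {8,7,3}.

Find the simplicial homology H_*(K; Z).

We work with the vertex ordering 1 < 2 < 3 < 4 < 5 < 6 < 7 < 8 < 9. The simplices of K, each written with vertices in increasing order, are:

  0-simplices (9): [1], [2], [3], [4], [5], [6], [7], [8], [9]
  1-simplices (27): (27 of them)
  2-simplices (18): [1,3,8], [1,3,9], [1,4,6], [1,4,8], [1,6,7], [1,7,9], [2,3,6], [2,3,9], [2,4,8], [2,4,9], [2,5,6], [2,5,8], [3,6,7], [3,7,8], [4,5,6], [4,5,9], [5,7,8], [5,7,9]

Hence C_0 ≅ Z^9, C_1 ≅ Z^27, C_2 ≅ Z^18.

Boundary ∂_1: C_1 → C_0 maps an edge to its endpoints' difference, ∂[p,q] = q − p. For instance
  ∂[2,9] = [9] − [2].
As a 9×27 matrix over Z this has rank 8, with invariant factors (1,1,1,1,1,1,1,1).

Boundary ∂_2: C_2 → C_1 sends each 2-simplex [p,q,r] to [q,r] − [p,r] + [p,q]. For instance
  ∂[1,7,9] = [7,9] − [1,9] + [1,7],
  ∂[2,4,9] = [4,9] − [2,9] + [2,4].
The 27×18 boundary matrix has rank 18 and Smith normal form diag(1,1,1,1,1,1,1,1,1,1,1,1,1,1,1,1,1,2).

From H_k ≅ ker(∂_k) / im(∂_{k+1}) we obtain:

  H_0: rank C_0 − rank ∂_1 = 9 − 8 = 1, and the invariant factors of ∂_1 are all 1, so H_0 ≅ Z.
  H_1: rank ker ∂_1 − rank ∂_2 = (27 − 8) − 18 = 1, and ∂_2 has invariant factor 2 > 1, so H_1 ≅ Z ⊕ Z/2.
  H_2: rank ker ∂_2 − rank ∂_3 = (18 − 18) − 0 = 0, and there is no ∂_3, so H_2 ≅ 0.

As a check, the Euler characteristic is 9 − 27 + 18 = 0, which agrees with 1 − 1 + 0 = 0.
(K is a triangulation of the Klein bottle.)

H_0 ≅ Z,  H_1 ≅ Z ⊕ Z/2,  H_2 = 0.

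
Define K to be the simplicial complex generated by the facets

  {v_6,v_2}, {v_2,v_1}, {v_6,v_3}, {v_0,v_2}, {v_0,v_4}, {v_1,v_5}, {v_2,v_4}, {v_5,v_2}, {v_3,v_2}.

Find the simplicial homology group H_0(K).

Order the vertices as v_0 < v_1 < v_2 < v_3 < v_4 < v_5 < v_6. Listing each simplex with vertices in this order, K has dimension 1 with simplices:

  0-simplices (7): [v_0], [v_1], [v_2], [v_3], [v_4], [v_5], [v_6]
  1-simplices (9): [v_0,v_2], [v_0,v_4], [v_1,v_2], [v_1,v_5], [v_2,v_3], [v_2,v_4], [v_2,v_5], [v_2,v_6], [v_3,v_6]

Hence C_0 ≅ Z^7, C_1 ≅ Z^9.

∂_1: C_1 → C_0 sends each edge [p,q] (with p < q) to q − p. For instance
  ∂[v_3,v_6] = [v_6] − [v_3].
The resulting 7×9 matrix has rank 6, and its Smith normal form has invariant factors (1,1,1,1,1,1).

Computing H_k = (kernel of ∂_k) / (image of ∂_{k+1}):

  H_0: rank C_0 − rank ∂_1 = 7 − 6 = 1, and the invariant factors of ∂_1 are all 1, so H_0 = Z.

H_0 ≅ Z.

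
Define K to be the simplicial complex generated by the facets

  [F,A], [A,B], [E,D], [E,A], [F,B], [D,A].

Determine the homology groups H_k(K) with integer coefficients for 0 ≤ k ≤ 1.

H_0 ≅ Z,  H_1 ≅ Z^2.

Fix the vertex order A < B < D < E < F and write every simplex with vertices in increasing order. Then dim K = 1 and the simplices of K are:

  0-simplices (5): A, B, D, E, F
  1-simplices (6): AB, AD, AE, AF, BF, DE

so the chain groups are C_0 ≅ Z^5, C_1 ≅ Z^6.

∂_1: C_1 → C_0 sends each edge [p,q] (with p < q) to q − p.
This gives a 5×6 integer matrix of rank 4; reducing to Smith normal form yields diagonal entries (1,1,1,1).

From H_k ≅ ker(∂_k) / im(∂_{k+1}) we obtain:

  H_0: rank C_0 − rank ∂_1 = 5 − 4 = 1, and the invariant factors of ∂_1 are all 1, so H_0 = Z.
  H_1: rank ker ∂_1 − rank ∂_2 = (6 − 4) − 0 = 2, and there is no ∂_2, so H_1 = Z^2.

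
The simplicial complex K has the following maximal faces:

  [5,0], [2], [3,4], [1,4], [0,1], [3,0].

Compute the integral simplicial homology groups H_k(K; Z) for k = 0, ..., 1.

K has 6 vertices, 5 edges.
rank ∂_0 = 0, rank ∂_1 = 4 ⇒ b_0 = 6 − 0 − 4 = 2; all invariant factors of ∂_1 are 1 so no torsion. So H_0 ≅ Z^2.
rank ∂_1 = 4, rank ∂_2 = 0 ⇒ b_1 = 5 − 4 − 0 = 1. So H_1 ≅ Z.

H_0 ≅ Z^2,  H_1 ≅ Z.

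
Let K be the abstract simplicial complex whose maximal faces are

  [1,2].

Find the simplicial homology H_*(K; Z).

Take the total order 1 < 2 on the vertex set. Then K (dimension 1) consists of the simplices:

  0-simplices (2): [1], [2]
  1-simplices (1): [1,2]

Hence C_0 ≅ Z^2, C_1 ≅ Z^1.

∂_1: C_1 → C_0 sends each edge [p,q] (with p < q) to q − p. For instance
  ∂[1,2] = [2] − [1].
As a 2×1 matrix over Z this has rank 1, with invariant factors (1).

Now H_k = ker ∂_k / im ∂_{k+1}, so:

  H_0: rank C_0 − rank ∂_1 = 2 − 1 = 1, and the invariant factors of ∂_1 are all 1, so H_0 ≅ Z.
  H_1: rank ker ∂_1 − rank ∂_2 = (1 − 1) − 0 = 0, and there is no ∂_2, so H_1 ≅ 0.

As a check, the Euler characteristic is 2 − 1 = 1, which agrees with 1 − 0 = 1.

H_0 = Z,  H_1 = 0.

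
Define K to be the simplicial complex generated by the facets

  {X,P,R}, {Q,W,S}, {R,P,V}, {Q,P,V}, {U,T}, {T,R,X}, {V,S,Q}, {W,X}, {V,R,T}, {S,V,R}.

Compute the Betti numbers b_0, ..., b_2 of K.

Take the total order P < Q < R < S < T < U < V < W < X on the vertex set. Then K (dimension 2) consists of the simplices:

  0-simplices (9): P, Q, R, S, T, U, V, W, X
  1-simplices (17): PQ, PR, PV, PX, QS, QV, QW, RS, RT, RV, RX, SV, SW, TU, TV, TX, WX
  2-simplices (8): PQV, PRV, PRX, QSV, QSW, RSV, RTV, RTX

giving chain groups C_0 ≅ Z^9, C_1 ≅ Z^17, C_2 ≅ Z^8.

∂_1: C_1 → C_0 maps an edge to its endpoints' difference, ∂[p,q] = q − p. For instance
  ∂TV = V − T.
The 9×17 boundary matrix has rank 8 and Smith normal form diag(1,1,1,1,1,1,1,1).

Boundary ∂_2: C_2 → C_1 sends each 2-simplex [p,q,r] to [q,r] − [p,r] + [p,q]. For instance
  ∂PRX = RX − PX + PR,
  ∂RSV = SV − RV + RS.
The resulting 17×8 matrix has rank 8, and its Smith normal form has invariant factors (1,1,1,1,1,1,1,1).

Computing H_k = (kernel of ∂_k) / (image of ∂_{k+1}):

  H_0: rank C_0 − rank ∂_1 = 9 − 8 = 1, and the invariant factors of ∂_1 are all 1, so H_0 ≅ Z.
  H_1: rank ker ∂_1 − rank ∂_2 = (17 − 8) − 8 = 1, and the invariant factors of ∂_2 are all 1, so H_1 ≅ Z.
  H_2: rank ker ∂_2 − rank ∂_3 = (8 − 8) − 0 = 0, and there is no ∂_3, so H_2 ≅ 0.

As a check, the Euler characteristic is 9 − 17 + 8 = 0, which agrees with 1 − 1 + 0 = 0.

Hence the Betti numbers are b_0 = 1, b_1 = 1, b_2 = 0.

b_0 = 1, b_1 = 1, b_2 = 0.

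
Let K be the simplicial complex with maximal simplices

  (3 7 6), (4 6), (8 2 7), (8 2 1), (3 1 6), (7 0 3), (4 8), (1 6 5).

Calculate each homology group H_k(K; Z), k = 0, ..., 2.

H_0 = Z,  H_1 = Z^2,  H_2 = 0.

K has 9 vertices, 16 edges, 6 triangles.
rank ∂_0 = 0, rank ∂_1 = 8 ⇒ b_0 = 9 − 0 − 8 = 1; all invariant factors of ∂_1 are 1 so no torsion. So H_0 = Z.
rank ∂_1 = 8, rank ∂_2 = 6 ⇒ b_1 = 16 − 8 − 6 = 2; all invariant factors of ∂_2 are 1 so no torsion. So H_1 = Z^2.
rank ∂_2 = 6, rank ∂_3 = 0 ⇒ b_2 = 6 − 6 − 0 = 0. So H_2 = 0.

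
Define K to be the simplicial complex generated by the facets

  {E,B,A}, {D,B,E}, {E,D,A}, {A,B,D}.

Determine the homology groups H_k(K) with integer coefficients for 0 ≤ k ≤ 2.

Take the total order A < B < D < E on the vertex set. Then K (dimension 2) consists of the simplices:

  0-simplices (4): A, B, D, E
  1-simplices (6): AB, AD, AE, BD, BE, DE
  2-simplices (4): ABD, ABE, ADE, BDE

giving chain groups C_0 ≅ Z^4, C_1 ≅ Z^6, C_2 ≅ Z^4.

Boundary ∂_1: C_1 → C_0 is given by ∂[p,q] = [q] − [p].
The resulting 4×6 matrix has rank 3, and its Smith normal form has invariant factors (1,1,1).

∂_2: C_2 → C_1 sends each 2-simplex [p,q,r] to [q,r] − [p,r] + [p,q]. For instance
  ∂ABD = BD − AD + AB,
  ∂ABE = BE − AE + AB.
The resulting 6×4 matrix has rank 3, and its Smith normal form has invariant factors (1,1,1).

Now H_k = ker ∂_k / im ∂_{k+1}, so:

  H_0: rank C_0 − rank ∂_1 = 4 − 3 = 1, and the invariant factors of ∂_1 are all 1, so H_0 ≅ Z.
  H_1: rank ker ∂_1 − rank ∂_2 = (6 − 3) − 3 = 0, and the invariant factors of ∂_2 are all 1, so H_1 ≅ 0.
  H_2: rank ker ∂_2 − rank ∂_3 = (4 − 3) − 0 = 1, and there is no ∂_3, so H_2 ≅ Z.

As a check, the Euler characteristic is 4 − 6 + 4 = 2, which agrees with 1 − 0 + 1 = 2.

H_0 = Z,  H_1 = 0,  H_2 = Z.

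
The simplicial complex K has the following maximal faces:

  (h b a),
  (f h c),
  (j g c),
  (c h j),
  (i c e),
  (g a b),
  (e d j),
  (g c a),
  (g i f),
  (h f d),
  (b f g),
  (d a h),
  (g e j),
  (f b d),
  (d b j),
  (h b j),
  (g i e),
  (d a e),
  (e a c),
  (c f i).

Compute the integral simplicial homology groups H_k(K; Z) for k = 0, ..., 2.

H_0 = Z,  H_1 = Z ⊕ Z/2,  H_2 = 0.

Order the vertices as a < b < c < d < e < f < g < h < i < j. Listing each simplex with vertices in this order, K has dimension 2 with simplices:

  0-simplices (10): a, b, c, d, e, f, g, h, i, j
  1-simplices (30): ab, ac, ad, ae, ag, ah, bd, bf, bg, bh, bj, ce, cf, cg, ch, ci, cj, de, df, dh, dj, eg, ei, ej, fg, fh, fi, gi, gj, hj
  2-simplices (20): abg, abh, ace, acg, ade, adh, bdf, bdj, bfg, bhj, cei, cfh, cfi, cgj, chj, dej, dfh, egi, egj, fgi

Hence C_0 ≅ Z^10, C_1 ≅ Z^30, C_2 ≅ Z^20.

∂_1: C_1 → C_0 is given by ∂[p,q] = [q] − [p].
This gives a 10×30 integer matrix of rank 9; reducing to Smith normal form yields diagonal entries (1,1,1,1,1,1,1,1,1).

Boundary ∂_2: C_2 → C_1 maps a triangle to the signed sum of its edges. For instance
  ∂acg = cg − ag + ac,
  ∂abg = bg − ag + ab.
The 30×20 boundary matrix has rank 20 and Smith normal form diag(1,1,1,1,1,1,1,1,1,1,1,1,1,1,1,1,1,1,1,2).

From H_k ≅ ker(∂_k) / im(∂_{k+1}) we obtain:

  H_0: rank C_0 − rank ∂_1 = 10 − 9 = 1, and the invariant factors of ∂_1 are all 1, so H_0 = Z.
  H_1: rank ker ∂_1 − rank ∂_2 = (30 − 9) − 20 = 1, and ∂_2 has invariant factor 2 > 1, so H_1 = Z ⊕ Z/2.
  H_2: rank ker ∂_2 − rank ∂_3 = (20 − 20) − 0 = 0, and there is no ∂_3, so H_2 = 0.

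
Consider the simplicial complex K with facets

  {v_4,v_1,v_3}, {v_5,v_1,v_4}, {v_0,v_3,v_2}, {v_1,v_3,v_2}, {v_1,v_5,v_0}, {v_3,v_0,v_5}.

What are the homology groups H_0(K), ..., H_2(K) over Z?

H_0 ≅ Z,  H_1 ≅ Z,  H_2 = 0.

We work with the vertex ordering v_0 < v_1 < v_2 < v_3 < v_4 < v_5. The simplices of K, each written with vertices in increasing order, are:

  0-simplices (6): [v_0], [v_1], [v_2], [v_3], [v_4], [v_5]
  1-simplices (12): [v_0,v_1], [v_0,v_2], [v_0,v_3], [v_0,v_5], [v_1,v_2], [v_1,v_3], [v_1,v_4], [v_1,v_5], [v_2,v_3], [v_3,v_4], [v_3,v_5], [v_4,v_5]
  2-simplices (6): [v_0,v_1,v_5], [v_0,v_2,v_3], [v_0,v_3,v_5], [v_1,v_2,v_3], [v_1,v_3,v_4], [v_1,v_4,v_5]

so the chain groups are C_0 ≅ Z^6, C_1 ≅ Z^12, C_2 ≅ Z^6.

∂_1: C_1 → C_0 sends each edge [p,q] (with p < q) to q − p. For instance
  ∂[v_0,v_5] = [v_5] − [v_0].
The 6×12 boundary matrix has rank 5 and Smith normal form diag(1,1,1,1,1).

∂_2: C_2 → C_1 acts by ∂[p,q,r] = [q,r] − [p,r] + [p,q]. For instance
  ∂[v_1,v_2,v_3] = [v_2,v_3] − [v_1,v_3] + [v_1,v_2],
  ∂[v_0,v_3,v_5] = [v_3,v_5] − [v_0,v_5] + [v_0,v_3].
The 12×6 boundary matrix has rank 6 and Smith normal form diag(1,1,1,1,1,1).

Now H_k = ker ∂_k / im ∂_{k+1}, so:

  H_0: rank C_0 − rank ∂_1 = 6 − 5 = 1, and the invariant factors of ∂_1 are all 1, so H_0 = Z.
  H_1: rank ker ∂_1 − rank ∂_2 = (12 − 5) − 6 = 1, and the invariant factors of ∂_2 are all 1, so H_1 = Z.
  H_2: rank ker ∂_2 − rank ∂_3 = (6 − 6) − 0 = 0, and there is no ∂_3, so H_2 = 0.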